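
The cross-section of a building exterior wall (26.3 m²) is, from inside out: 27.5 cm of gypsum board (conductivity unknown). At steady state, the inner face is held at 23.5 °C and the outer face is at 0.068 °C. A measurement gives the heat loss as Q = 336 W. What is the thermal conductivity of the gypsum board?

ΣR = ΔT/Q = |23.5 − 0.068|/336 = 0.06974 K/W
L/(kA) = 0.06974 ⇒ k = 0.275/(0.06974·26.3) = 0.150 W/m·K

k = 0.150 W/m·K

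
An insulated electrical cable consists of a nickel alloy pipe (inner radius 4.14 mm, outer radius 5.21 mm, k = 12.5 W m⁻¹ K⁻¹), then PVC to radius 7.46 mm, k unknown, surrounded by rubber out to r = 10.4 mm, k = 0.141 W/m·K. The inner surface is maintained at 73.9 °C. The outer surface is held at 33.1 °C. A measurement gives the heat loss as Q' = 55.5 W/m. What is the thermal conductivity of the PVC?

k = 0.160 W/m·K

ΣR = ΔT/Q' = |73.9 − 33.1|/55.5 = 0.7351 m·K/W
Known resistances:
  R'_nickel alloy = ln(0.00521/0.00414)/(2πk) = 0.2299/(2π·12.5) = 0.002927 m·K/W
  R'_rubber = ln(0.0104/0.00746)/(2πk) = 0.3323/(2π·0.141) = 0.3750 m·K/W
R_PVC = ΣR − ΣR_known = 0.7351 − 0.3779 = 0.3572 m·K/W
ln(r₂/r₁)/(2πk) = 0.3572 ⇒ k = 0.3590/(2π·0.3572) = 0.160 W/m·K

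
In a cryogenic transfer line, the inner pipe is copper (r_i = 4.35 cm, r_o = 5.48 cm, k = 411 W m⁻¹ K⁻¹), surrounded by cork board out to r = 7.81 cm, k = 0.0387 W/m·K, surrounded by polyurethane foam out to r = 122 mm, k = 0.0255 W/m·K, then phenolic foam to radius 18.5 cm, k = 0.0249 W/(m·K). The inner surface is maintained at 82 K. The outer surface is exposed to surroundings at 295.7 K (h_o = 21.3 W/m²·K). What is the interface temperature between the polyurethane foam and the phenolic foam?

T = 212.5 K

Series thermal resistances, inner to outer:
  R'_copper = ln(0.0548/0.0435)/(2πk) = 0.2309/(2π·411) = 8.942×10^-5 m·K/W
  R'_cork board = ln(0.0781/0.0548)/(2πk) = 0.3543/(2π·0.0387) = 1.457 m·K/W
  R'_polyurethane foam = ln(0.122/0.0781)/(2πk) = 0.4460/(2π·0.0255) = 2.784 m·K/W
  R'_phenolic foam = ln(0.185/0.122)/(2πk) = 0.4163/(2π·0.0249) = 2.661 m·K/W
  R'_conv,out = 1/(2πr h) = 1/(2π·0.185·21.3) = 0.04039 m·K/W
ΣR = 8.942×10^-5 + 1.457 + 2.784 + 2.661 + 0.04039 = 6.942 m·K/W
Q' = ΔT/ΣR = (82 K − 295.7 K)/6.942 = -30.78 W/m
From the inner boundary to the polyurethane foam/phenolic foam interface, ΣR_partial = 4.241 m·K/W.
T_interface = T_in − Q'·ΣR_partial = 82 K − (-30.78)(4.241) = 212.5 K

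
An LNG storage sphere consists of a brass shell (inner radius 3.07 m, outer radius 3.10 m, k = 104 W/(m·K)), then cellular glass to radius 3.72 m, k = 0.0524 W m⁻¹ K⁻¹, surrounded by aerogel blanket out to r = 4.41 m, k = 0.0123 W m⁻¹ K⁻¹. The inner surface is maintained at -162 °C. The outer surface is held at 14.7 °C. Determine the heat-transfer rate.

Resistance network (inner→outer):
  R_brass = (1/3.07 − 1/3.10)/(4πk) = 0.003152/(4π·104) = 2.412×10^-6 K/W
  R_cellular glass = (1/3.10 − 1/3.72)/(4πk) = 0.05376/(4π·0.0524) = 0.08165 K/W
  R_aerogel blanket = (1/3.72 − 1/4.41)/(4πk) = 0.04206/(4π·0.0123) = 0.2721 K/W
ΣR = 2.412×10^-6 + 0.08165 + 0.2721 = 0.3538 K/W
Q = ΔT/ΣR = (-162 °C − 14.7 °C)/0.3538 = -499 W
(Negative Q ⇒ heat flows inward; heat gain = 499 W.)

Q = 499 W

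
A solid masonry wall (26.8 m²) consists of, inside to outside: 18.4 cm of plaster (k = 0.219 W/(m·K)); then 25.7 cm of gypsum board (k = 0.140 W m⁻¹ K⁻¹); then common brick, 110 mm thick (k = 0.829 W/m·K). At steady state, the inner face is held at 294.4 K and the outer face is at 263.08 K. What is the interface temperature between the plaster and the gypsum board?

T = 285.0 K

Resistance network (inner→outer):
  R_plaster = L/(kA) = 0.184/(0.219·26.8) = 0.03135 K/W
  R_gypsum board = L/(kA) = 0.257/(0.140·26.8) = 0.06850 K/W
  R_common brick = L/(kA) = 0.110/(0.829·26.8) = 0.004951 K/W
ΣR = 0.03135 + 0.06850 + 0.004951 = 0.1048 K/W
Q = ΔT/ΣR = (294.4 K − 263.08 K)/0.1048 = 298.9 W
From the inner boundary to the plaster/gypsum board interface, ΣR_partial = 0.03135 K/W.
T_interface = T_in − Q·ΣR_partial = 294.4 K − (298.9)(0.03135) = 285.0 K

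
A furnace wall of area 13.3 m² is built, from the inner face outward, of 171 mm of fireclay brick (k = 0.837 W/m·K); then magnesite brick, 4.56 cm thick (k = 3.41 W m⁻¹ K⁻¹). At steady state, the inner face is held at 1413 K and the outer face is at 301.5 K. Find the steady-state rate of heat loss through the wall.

Resistance network (inner→outer):
  R_fireclay brick = L/(kA) = 0.171/(0.837·13.3) = 0.01536 K/W
  R_magnesite brick = L/(kA) = 0.0456/(3.41·13.3) = 0.001005 K/W
ΣR = 0.01536 + 0.001005 = 0.01637 K/W
Q = ΔT/ΣR = (1413 K − 301.5 K)/0.01637 = 67900 W

Q = 67.9 kW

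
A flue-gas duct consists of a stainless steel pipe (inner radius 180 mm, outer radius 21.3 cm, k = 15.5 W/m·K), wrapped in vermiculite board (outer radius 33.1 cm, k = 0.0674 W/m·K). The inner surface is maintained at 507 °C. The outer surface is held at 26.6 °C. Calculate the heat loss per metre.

Series thermal resistances, inner to outer:
  R'_stainless steel = ln(0.213/0.180)/(2πk) = 0.1683/(2π·15.5) = 0.001728 m·K/W
  R'_vermiculite board = ln(0.331/0.213)/(2πk) = 0.4408/(2π·0.0674) = 1.041 m·K/W
ΣR = 0.001728 + 1.041 = 1.043 m·K/W
Q' = ΔT/ΣR = (507 °C − 26.6 °C)/1.043 = 461 W/m

Q' = 461 W/m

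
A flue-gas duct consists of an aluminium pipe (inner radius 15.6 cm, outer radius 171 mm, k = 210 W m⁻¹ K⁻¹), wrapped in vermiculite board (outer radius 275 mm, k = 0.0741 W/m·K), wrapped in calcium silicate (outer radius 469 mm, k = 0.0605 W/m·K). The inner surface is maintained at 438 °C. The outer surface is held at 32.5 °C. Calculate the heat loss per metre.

Q' = 167 W/m

Treat each layer as a resistance in series:
  R'_aluminium = ln(0.171/0.156)/(2πk) = 0.09181/(2π·210) = 6.958×10^-5 m·K/W
  R'_vermiculite board = ln(0.275/0.171)/(2πk) = 0.4751/(2π·0.0741) = 1.020 m·K/W
  R'_calcium silicate = ln(0.469/0.275)/(2πk) = 0.5338/(2π·0.0605) = 1.404 m·K/W
ΣR = 6.958×10^-5 + 1.020 + 1.404 = 2.424 m·K/W
Q' = ΔT/ΣR = (438 °C − 32.5 °C)/2.424 = 167 W/m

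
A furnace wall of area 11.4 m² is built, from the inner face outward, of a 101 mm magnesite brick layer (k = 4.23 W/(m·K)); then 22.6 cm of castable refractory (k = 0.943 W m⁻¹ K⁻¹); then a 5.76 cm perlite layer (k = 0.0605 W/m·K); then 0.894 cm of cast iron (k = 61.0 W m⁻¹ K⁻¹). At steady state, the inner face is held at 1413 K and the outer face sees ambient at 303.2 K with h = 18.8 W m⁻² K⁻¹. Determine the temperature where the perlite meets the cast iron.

Series thermal resistances, inner to outer:
  R_magnesite brick = L/(kA) = 0.101/(4.23·11.4) = 0.002094 K/W
  R_castable refractory = L/(kA) = 0.226/(0.943·11.4) = 0.02102 K/W
  R_perlite = L/(kA) = 0.0576/(0.0605·11.4) = 0.08351 K/W
  R_cast iron = L/(kA) = 0.00894/(61.0·11.4) = 1.286×10^-5 K/W
  R_conv,out = 1/(hA) = 1/(18.8·11.4) = 0.004666 K/W
ΣR = 0.002094 + 0.02102 + 0.08351 + 1.286×10^-5 + 0.004666 = 0.1113 K/W
Q = ΔT/ΣR = (1413 K − 303.2 K)/0.1113 = 9971 W
From the inner boundary to the perlite/cast iron interface, ΣR_partial = 0.1066 K/W.
T_interface = T_in − Q·ΣR_partial = 1413 K − (9971)(0.1066) = 350 K

T = 350 K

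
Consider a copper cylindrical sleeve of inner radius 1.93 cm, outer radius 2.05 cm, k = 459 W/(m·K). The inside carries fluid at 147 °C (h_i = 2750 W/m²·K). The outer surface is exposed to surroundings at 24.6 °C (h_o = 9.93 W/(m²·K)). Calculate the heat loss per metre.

Q' = 156 W/m

Series thermal resistances, inner to outer:
  R'_conv,in = 1/(2πr h) = 1/(2π·0.0193·2750) = 0.002999 m·K/W
  R'_copper = ln(0.0205/0.0193)/(2πk) = 0.06032/(2π·459) = 2.092×10^-5 m·K/W
  R'_conv,out = 1/(2πr h) = 1/(2π·0.0205·9.93) = 0.7818 m·K/W
ΣR = 0.002999 + 2.092×10^-5 + 0.7818 = 0.7848 m·K/W
Q' = ΔT/ΣR = (147 °C − 24.6 °C)/0.7848 = 156 W/m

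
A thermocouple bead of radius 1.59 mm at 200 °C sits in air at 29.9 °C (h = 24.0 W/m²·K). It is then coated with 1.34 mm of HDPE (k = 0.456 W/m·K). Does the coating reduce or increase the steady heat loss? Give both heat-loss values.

increases: 0.130 → 0.390 W

Critical radius for a sphere: r_cr = 2k/h = 0.0380 m = 3.80 cm.
Outer radius after coating: r₂ = 0.00159 + 0.00134 = 0.00293 m.
Since r₁ < r_cr and r₂ ≤ r_cr, the coating moves toward the maximum at r_cr — heat loss rises.
Bare: R = 1/(4πr₁²h) = 1312 K/W; Q = 170.1/1312 = 0.130 W.
Coated: R = R_cond + R_conv = 436.4 K/W; Q = 170.1/436.4 = 0.390 W.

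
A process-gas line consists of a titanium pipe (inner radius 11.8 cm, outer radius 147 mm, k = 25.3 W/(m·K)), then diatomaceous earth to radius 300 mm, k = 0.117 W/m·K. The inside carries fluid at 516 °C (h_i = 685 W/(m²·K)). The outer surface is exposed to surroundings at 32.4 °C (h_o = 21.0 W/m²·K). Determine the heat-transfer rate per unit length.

Series thermal resistances, inner to outer:
  R'_conv,in = 1/(2πr h) = 1/(2π·0.118·685) = 0.001969 m·K/W
  R'_titanium = ln(0.147/0.118)/(2πk) = 0.2197/(2π·25.3) = 0.001382 m·K/W
  R'_diatomaceous earth = ln(0.300/0.147)/(2πk) = 0.7133/(2π·0.117) = 0.9704 m·K/W
  R'_conv,out = 1/(2πr h) = 1/(2π·0.300·21.0) = 0.02526 m·K/W
ΣR = 0.001969 + 0.001382 + 0.9704 + 0.02526 = 0.9990 m·K/W
Q' = ΔT/ΣR = (516 °C − 32.4 °C)/0.9990 = 484 W/m

Q' = 484 W/m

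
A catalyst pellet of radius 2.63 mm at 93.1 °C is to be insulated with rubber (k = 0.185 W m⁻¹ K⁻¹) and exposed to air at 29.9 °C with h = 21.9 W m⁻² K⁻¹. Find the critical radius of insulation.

r_cr = 1.69 cm

For a sphere, r_cr = 2k_ins/h = 2·0.185/21.9 = 0.0169 m = 1.69 cm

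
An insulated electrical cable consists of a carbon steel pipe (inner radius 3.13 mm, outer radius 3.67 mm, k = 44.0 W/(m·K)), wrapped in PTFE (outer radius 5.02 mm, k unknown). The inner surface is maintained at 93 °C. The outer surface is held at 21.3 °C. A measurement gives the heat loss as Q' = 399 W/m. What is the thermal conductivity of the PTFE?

ΣR = ΔT/Q' = |93 − 21.3|/399 = 0.1797 m·K/W
Known resistances:
  R'_carbon steel = ln(0.00367/0.00313)/(2πk) = 0.1592/(2π·44.0) = 5.757×10^-4 m·K/W
R_PTFE = ΣR − ΣR_known = 0.1797 − 5.757×10^-4 = 0.1791 m·K/W
ln(r₂/r₁)/(2πk) = 0.1791 ⇒ k = 0.3132/(2π·0.1791) = 0.278 W/m·K

k = 0.278 W/m·K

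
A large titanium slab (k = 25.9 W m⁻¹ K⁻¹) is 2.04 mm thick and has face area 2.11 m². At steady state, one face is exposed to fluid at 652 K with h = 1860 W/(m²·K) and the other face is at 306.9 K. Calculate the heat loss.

Q = 1.18×10^6 W

Resistance network (inner→outer):
  R_conv,in = 1/(hA) = 1/(1860·2.11) = 2.548×10^-4 K/W
  R_titanium = L/(kA) = 0.00204/(25.9·2.11) = 3.733×10^-5 K/W
ΣR = 2.548×10^-4 + 3.733×10^-5 = 2.921×10^-4 K/W
Q = ΔT/ΣR = (652 K − 306.9 K)/2.921×10^-4 = 1.18×10^6 W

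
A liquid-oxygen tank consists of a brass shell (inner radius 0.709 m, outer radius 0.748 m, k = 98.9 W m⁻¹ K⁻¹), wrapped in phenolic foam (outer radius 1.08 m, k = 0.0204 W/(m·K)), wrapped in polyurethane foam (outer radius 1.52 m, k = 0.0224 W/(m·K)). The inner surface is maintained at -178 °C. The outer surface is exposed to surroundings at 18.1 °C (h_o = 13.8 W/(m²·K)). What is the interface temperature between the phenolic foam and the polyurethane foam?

Series thermal resistances, inner to outer:
  R_brass = (1/0.709 − 1/0.748)/(4πk) = 0.07354/(4π·98.9) = 5.917×10^-5 K/W
  R_phenolic foam = (1/0.748 − 1/1.08)/(4πk) = 0.4110/(4π·0.0204) = 1.603 K/W
  R_polyurethane foam = (1/1.08 − 1/1.52)/(4πk) = 0.2680/(4π·0.0224) = 0.9522 K/W
  R_conv,out = 1/(4πr²h) = 1/(4π·1.52²·13.8) = 0.002496 K/W
ΣR = 5.917×10^-5 + 1.603 + 0.9522 + 0.002496 = 2.558 K/W
Q = ΔT/ΣR = (-178 °C − 18.1 °C)/2.558 = -76.66 W
From the inner boundary to the phenolic foam/polyurethane foam interface, ΣR_partial = 1.603 K/W.
T_interface = T_in − Q·ΣR_partial = -178 °C − (-76.66)(1.603) = -55.1 °C

T = -55.1 °C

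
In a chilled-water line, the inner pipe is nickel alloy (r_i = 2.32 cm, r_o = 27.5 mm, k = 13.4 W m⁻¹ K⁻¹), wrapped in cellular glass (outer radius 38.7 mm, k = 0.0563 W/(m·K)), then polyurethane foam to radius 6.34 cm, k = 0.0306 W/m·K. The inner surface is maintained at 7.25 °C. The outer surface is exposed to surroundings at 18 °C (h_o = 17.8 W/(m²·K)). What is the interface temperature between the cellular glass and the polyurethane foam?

Series thermal resistances, inner to outer:
  R'_nickel alloy = ln(0.0275/0.0232)/(2πk) = 0.1700/(2π·13.4) = 0.002020 m·K/W
  R'_cellular glass = ln(0.0387/0.0275)/(2πk) = 0.3417/(2π·0.0563) = 0.9658 m·K/W
  R'_polyurethane foam = ln(0.0634/0.0387)/(2πk) = 0.4936/(2π·0.0306) = 2.567 m·K/W
  R'_conv,out = 1/(2πr h) = 1/(2π·0.0634·17.8) = 0.1410 m·K/W
ΣR = 0.002020 + 0.9658 + 2.567 + 0.1410 = 3.676 m·K/W
Q' = ΔT/ΣR = (7.25 °C − 18 °C)/3.676 = -2.924 W/m
From the inner boundary to the cellular glass/polyurethane foam interface, ΣR_partial = 0.9678 m·K/W.
T_interface = T_in − Q'·ΣR_partial = 7.25 °C − (-2.924)(0.9678) = 10.1 °C

T = 10.1 °C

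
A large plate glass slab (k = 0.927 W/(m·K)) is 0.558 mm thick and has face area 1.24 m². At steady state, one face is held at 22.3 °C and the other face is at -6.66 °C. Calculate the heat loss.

Q = 59.7 kW

Q = kA·ΔT/L = 0.927 × 1.24 × |22.3 °C − -6.66 °C| / 5.58×10^-4 = 59700 W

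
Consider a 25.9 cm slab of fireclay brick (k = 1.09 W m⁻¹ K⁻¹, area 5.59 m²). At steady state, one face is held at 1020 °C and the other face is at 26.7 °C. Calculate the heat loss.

Q = 23400 W

Q = kA·ΔT/L = 1.09 × 5.59 × |1020 °C − 26.7 °C| / 0.259 = 23400 W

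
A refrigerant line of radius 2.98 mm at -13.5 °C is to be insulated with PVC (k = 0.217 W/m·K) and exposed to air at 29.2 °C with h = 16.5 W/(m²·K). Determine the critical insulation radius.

r_cr = 1.32 cm

For a cylinder, r_cr = k_ins/h = 0.217/16.5 = 0.0132 m = 1.32 cm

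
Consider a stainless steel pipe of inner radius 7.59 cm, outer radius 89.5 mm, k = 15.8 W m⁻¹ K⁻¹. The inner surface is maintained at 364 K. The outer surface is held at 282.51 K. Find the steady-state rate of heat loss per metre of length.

Q' = 49100 W/m

Q' = 2πk·ΔT/ln(r₂/r₁) = 2π × 15.8 × 81.49 / ln(0.0895/0.0759) = 49100 W/m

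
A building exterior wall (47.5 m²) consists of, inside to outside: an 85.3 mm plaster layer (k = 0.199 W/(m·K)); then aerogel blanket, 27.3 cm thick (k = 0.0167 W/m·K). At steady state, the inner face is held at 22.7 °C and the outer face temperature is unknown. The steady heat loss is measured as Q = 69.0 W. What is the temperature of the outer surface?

Sum the resistances:
  R_plaster = L/(kA) = 0.0853/(0.199·47.5) = 0.009024 K/W
  R_aerogel blanket = L/(kA) = 0.273/(0.0167·47.5) = 0.3442 K/W
ΣR = 0.3532 K/W
ΔT = Q·ΣR = 69.0 × 0.3532 = 24.37 K
Heat flows outward, so T_out = T_in − ΔT = 22.7 − 24.37 = -1.67 °C

T_out = -1.67 °C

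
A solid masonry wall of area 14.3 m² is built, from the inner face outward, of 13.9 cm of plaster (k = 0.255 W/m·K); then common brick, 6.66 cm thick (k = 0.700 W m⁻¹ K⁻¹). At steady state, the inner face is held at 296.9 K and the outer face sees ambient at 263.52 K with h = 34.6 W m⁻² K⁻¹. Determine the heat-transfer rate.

Q = 713 W

Resistance network (inner→outer):
  R_plaster = L/(kA) = 0.139/(0.255·14.3) = 0.03812 K/W
  R_common brick = L/(kA) = 0.0666/(0.700·14.3) = 0.006653 K/W
  R_conv,out = 1/(hA) = 1/(34.6·14.3) = 0.002021 K/W
ΣR = 0.03812 + 0.006653 + 0.002021 = 0.04679 K/W
Q = ΔT/ΣR = (296.9 K − 263.52 K)/0.04679 = 713 W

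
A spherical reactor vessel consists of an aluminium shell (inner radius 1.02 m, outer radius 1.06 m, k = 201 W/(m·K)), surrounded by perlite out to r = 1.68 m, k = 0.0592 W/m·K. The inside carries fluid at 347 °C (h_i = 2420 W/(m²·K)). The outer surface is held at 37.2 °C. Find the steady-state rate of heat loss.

Q = 662 W

Resistance network (inner→outer):
  R_conv,in = 1/(4πr²h) = 1/(4π·1.02²·2420) = 3.161×10^-5 K/W
  R_aluminium = (1/1.02 − 1/1.06)/(4πk) = 0.03700/(4π·201) = 1.465×10^-5 K/W
  R_perlite = (1/1.06 − 1/1.68)/(4πk) = 0.3482/(4π·0.0592) = 0.4680 K/W
ΣR = 3.161×10^-5 + 1.465×10^-5 + 0.4680 = 0.4680 K/W
Q = ΔT/ΣR = (347 °C − 37.2 °C)/0.4680 = 662 W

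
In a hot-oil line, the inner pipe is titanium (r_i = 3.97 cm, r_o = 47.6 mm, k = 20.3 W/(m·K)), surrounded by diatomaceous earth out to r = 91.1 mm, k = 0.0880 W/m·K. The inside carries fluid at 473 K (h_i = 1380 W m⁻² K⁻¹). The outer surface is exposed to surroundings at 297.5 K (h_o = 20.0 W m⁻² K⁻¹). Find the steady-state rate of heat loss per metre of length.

Series thermal resistances, inner to outer:
  R'_conv,in = 1/(2πr h) = 1/(2π·0.0397·1380) = 0.002905 m·K/W
  R'_titanium = ln(0.0476/0.0397)/(2πk) = 0.1815/(2π·20.3) = 0.001423 m·K/W
  R'_diatomaceous earth = ln(0.0911/0.0476)/(2πk) = 0.6491/(2π·0.0880) = 1.174 m·K/W
  R'_conv,out = 1/(2πr h) = 1/(2π·0.0911·20.0) = 0.08735 m·K/W
ΣR = 0.002905 + 0.001423 + 1.174 + 0.08735 = 1.266 m·K/W
Q' = ΔT/ΣR = (473 K − 297.5 K)/1.266 = 139 W/m

Q' = 139 W/m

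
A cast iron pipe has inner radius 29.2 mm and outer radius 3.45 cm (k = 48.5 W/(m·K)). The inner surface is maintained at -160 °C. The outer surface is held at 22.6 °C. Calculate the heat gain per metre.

Q' = 3.34×10^5 W/m

Q' = 2πk·ΔT/ln(r₂/r₁) = 2π × 48.5 × 182.6 / ln(0.0345/0.0292) = 3.34×10^5 W/m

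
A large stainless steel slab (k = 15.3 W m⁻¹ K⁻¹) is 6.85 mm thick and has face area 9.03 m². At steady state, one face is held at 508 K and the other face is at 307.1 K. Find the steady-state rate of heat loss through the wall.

Q = kA·ΔT/L = 15.3 × 9.03 × |508 K − 307.1 K| / 0.00685 = 4.05×10^6 W

Q = 4050 kW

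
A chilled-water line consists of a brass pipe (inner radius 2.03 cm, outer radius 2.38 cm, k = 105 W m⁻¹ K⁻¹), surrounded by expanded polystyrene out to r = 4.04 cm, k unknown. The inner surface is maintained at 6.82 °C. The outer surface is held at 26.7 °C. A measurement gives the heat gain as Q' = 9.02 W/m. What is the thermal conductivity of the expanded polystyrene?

ΣR = ΔT/Q' = |6.82 − 26.7|/9.02 = 2.204 m·K/W
Known resistances:
  R'_brass = ln(0.0238/0.0203)/(2πk) = 0.1591/(2π·105) = 2.411×10^-4 m·K/W
R_expanded polystyrene = ΣR − ΣR_known = 2.204 − 2.411×10^-4 = 2.204 m·K/W
ln(r₂/r₁)/(2πk) = 2.204 ⇒ k = 0.5291/(2π·2.204) = 0.0382 W/m·K

k = 0.0382 W/m·K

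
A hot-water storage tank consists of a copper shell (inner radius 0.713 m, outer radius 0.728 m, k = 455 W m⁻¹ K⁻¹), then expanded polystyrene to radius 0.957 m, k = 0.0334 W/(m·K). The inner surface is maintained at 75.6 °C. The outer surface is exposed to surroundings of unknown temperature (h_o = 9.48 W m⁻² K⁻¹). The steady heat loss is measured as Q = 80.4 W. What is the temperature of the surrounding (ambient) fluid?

T_out = 11.9 °C

Series resistances:
  R_copper = (1/0.713 − 1/0.728)/(4πk) = 0.02890/(4π·455) = 5.054×10^-6 K/W
  R_expanded polystyrene = (1/0.728 − 1/0.957)/(4πk) = 0.3287/(4π·0.0334) = 0.7831 K/W
  R_conv,out = 1/(4πr²h) = 1/(4π·0.957²·9.48) = 0.009166 K/W
ΣR = 0.7923 K/W
ΔT = Q·ΣR = 80.4 × 0.7923 = 63.70 K
Heat flows outward, so T_out = T_in − ΔT = 75.6 − 63.70 = 11.9 °C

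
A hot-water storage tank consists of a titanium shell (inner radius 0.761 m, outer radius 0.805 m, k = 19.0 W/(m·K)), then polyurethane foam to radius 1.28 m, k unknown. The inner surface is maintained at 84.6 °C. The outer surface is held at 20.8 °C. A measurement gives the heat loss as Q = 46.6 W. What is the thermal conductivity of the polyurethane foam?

ΣR = ΔT/Q = |84.6 − 20.8|/46.6 = 1.369 K/W
Known resistances:
  R_titanium = (1/0.761 − 1/0.805)/(4πk) = 0.07182/(4π·19.0) = 3.008×10^-4 K/W
R_polyurethane foam = ΣR − ΣR_known = 1.369 − 3.008×10^-4 = 1.369 K/W
(1/r₁−1/r₂)/(4πk) = 1.369 ⇒ k = 0.4610/(4π·1.369) = 0.0268 W/m·K

k = 0.0268 W/m·K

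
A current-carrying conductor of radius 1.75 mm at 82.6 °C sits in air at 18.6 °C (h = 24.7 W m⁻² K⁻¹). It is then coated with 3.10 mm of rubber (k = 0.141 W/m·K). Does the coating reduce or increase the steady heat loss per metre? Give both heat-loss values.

Critical radius for a cylinder: r_cr = k/h = 0.00571 m = 0.571 cm.
Outer radius after coating: r₂ = 0.00175 + 0.00310 = 0.00485 m.
Since r₁ < r_cr and r₂ ≤ r_cr, the coating moves toward the maximum at r_cr — heat loss rises.
Bare: R = 1/(2πr₁h) = 3.682 m·K/W; Q = 64/3.682 = 17.4 W/m.
Coated: R = R_cond + R_conv = 2.479 m·K/W; Q = 64/2.479 = 25.8 W/m.

increases: 17.4 → 25.8 W/m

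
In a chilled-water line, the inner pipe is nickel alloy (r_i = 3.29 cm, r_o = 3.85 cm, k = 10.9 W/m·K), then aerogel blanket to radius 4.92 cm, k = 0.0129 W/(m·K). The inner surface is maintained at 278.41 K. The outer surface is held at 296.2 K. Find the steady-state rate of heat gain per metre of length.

Q' = 5.88 W/m

Series thermal resistances, inner to outer:
  R'_nickel alloy = ln(0.0385/0.0329)/(2πk) = 0.1572/(2π·10.9) = 0.002295 m·K/W
  R'_aerogel blanket = ln(0.0492/0.0385)/(2πk) = 0.2452/(2π·0.0129) = 3.026 m·K/W
ΣR = 0.002295 + 3.026 = 3.028 m·K/W
Q' = ΔT/ΣR = (278.41 K − 296.2 K)/3.028 = -5.88 W/m
(Negative Q' ⇒ heat flows inward; heat gain = 5.88 W/m.)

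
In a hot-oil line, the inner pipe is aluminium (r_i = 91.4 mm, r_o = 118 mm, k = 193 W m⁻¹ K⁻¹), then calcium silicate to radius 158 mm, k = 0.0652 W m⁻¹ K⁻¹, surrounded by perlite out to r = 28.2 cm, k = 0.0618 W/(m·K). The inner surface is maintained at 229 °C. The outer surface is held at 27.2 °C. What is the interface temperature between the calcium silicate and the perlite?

T = 164 °C

Treat each layer as a resistance in series:
  R'_aluminium = ln(0.118/0.0914)/(2πk) = 0.2554/(2π·193) = 2.106×10^-4 m·K/W
  R'_calcium silicate = ln(0.158/0.118)/(2πk) = 0.2919/(2π·0.0652) = 0.7126 m·K/W
  R'_perlite = ln(0.282/0.158)/(2πk) = 0.5793/(2π·0.0618) = 1.492 m·K/W
ΣR = 2.106×10^-4 + 0.7126 + 1.492 = 2.205 m·K/W
Q' = ΔT/ΣR = (229 °C − 27.2 °C)/2.205 = 91.52 W/m
From the inner boundary to the calcium silicate/perlite interface, ΣR_partial = 0.7128 m·K/W.
T_interface = T_in − Q'·ΣR_partial = 229 °C − (91.52)(0.7128) = 164 °C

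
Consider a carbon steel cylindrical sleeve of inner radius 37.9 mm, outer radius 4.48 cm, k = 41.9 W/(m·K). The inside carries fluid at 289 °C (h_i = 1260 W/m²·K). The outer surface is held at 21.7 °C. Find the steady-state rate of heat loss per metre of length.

Treat each layer as a resistance in series:
  R'_conv,in = 1/(2πr h) = 1/(2π·0.0379·1260) = 0.003333 m·K/W
  R'_carbon steel = ln(0.0448/0.0379)/(2πk) = 0.1673/(2π·41.9) = 6.353×10^-4 m·K/W
ΣR = 0.003333 + 6.353×10^-4 = 0.003968 m·K/W
Q' = ΔT/ΣR = (289 °C − 21.7 °C)/0.003968 = 67400 W/m

Q' = 67.4 kW/m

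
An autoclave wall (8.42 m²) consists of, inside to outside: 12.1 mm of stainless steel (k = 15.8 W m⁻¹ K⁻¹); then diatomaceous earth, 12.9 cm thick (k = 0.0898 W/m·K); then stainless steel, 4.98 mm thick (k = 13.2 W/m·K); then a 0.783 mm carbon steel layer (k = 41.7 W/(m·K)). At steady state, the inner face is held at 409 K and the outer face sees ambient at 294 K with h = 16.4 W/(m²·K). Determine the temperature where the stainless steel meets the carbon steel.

T = 298.7 K

Series thermal resistances, inner to outer:
  R_stainless steel = L/(kA) = 0.0121/(15.8·8.42) = 9.095×10^-5 K/W
  R_diatomaceous earth = L/(kA) = 0.129/(0.0898·8.42) = 0.1706 K/W
  R_stainless steel = L/(kA) = 0.00498/(13.2·8.42) = 4.481×10^-5 K/W
  R_carbon steel = L/(kA) = 7.83×10^-4/(41.7·8.42) = 2.230×10^-6 K/W
  R_conv,out = 1/(hA) = 1/(16.4·8.42) = 0.007242 K/W
ΣR = 9.095×10^-5 + 0.1706 + 4.481×10^-5 + 2.230×10^-6 + 0.007242 = 0.1780 K/W
Q = ΔT/ΣR = (409 K − 294 K)/0.1780 = 646.1 W
From the inner boundary to the stainless steel/carbon steel interface, ΣR_partial = 0.1707 K/W.
T_interface = T_in − Q·ΣR_partial = 409 K − (646.1)(0.1707) = 298.7 K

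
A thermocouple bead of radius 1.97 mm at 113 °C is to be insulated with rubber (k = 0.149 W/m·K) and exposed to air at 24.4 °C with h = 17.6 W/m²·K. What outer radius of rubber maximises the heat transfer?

For a sphere, r_cr = 2k_ins/h = 2·0.149/17.6 = 0.0169 m = 1.69 cm

r_cr = 1.69 cm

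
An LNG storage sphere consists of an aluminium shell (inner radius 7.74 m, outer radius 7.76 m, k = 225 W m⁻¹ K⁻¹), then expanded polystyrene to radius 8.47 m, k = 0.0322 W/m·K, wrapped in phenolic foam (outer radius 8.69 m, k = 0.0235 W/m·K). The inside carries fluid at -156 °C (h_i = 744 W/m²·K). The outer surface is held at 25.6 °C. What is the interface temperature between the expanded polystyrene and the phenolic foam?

Series thermal resistances, inner to outer:
  R_conv,in = 1/(4πr²h) = 1/(4π·7.74²·744) = 1.785×10^-6 K/W
  R_aluminium = (1/7.74 − 1/7.76)/(4πk) = 3.330×10^-4/(4π·225) = 1.178×10^-7 K/W
  R_expanded polystyrene = (1/7.76 − 1/8.47)/(4πk) = 0.01080/(4π·0.0322) = 0.02670 K/W
  R_phenolic foam = (1/8.47 − 1/8.69)/(4πk) = 0.002989/(4π·0.0235) = 0.01012 K/W
ΣR = 1.785×10^-6 + 1.178×10^-7 + 0.02670 + 0.01012 = 0.03682 K/W
Q = ΔT/ΣR = (-156 °C − 25.6 °C)/0.03682 = -4932 W
From the inner boundary to the expanded polystyrene/phenolic foam interface, ΣR_partial = 0.02670 K/W.
T_interface = T_in − Q·ΣR_partial = -156 °C − (-4932)(0.02670) = -24.3 °C

T = -24.3 °C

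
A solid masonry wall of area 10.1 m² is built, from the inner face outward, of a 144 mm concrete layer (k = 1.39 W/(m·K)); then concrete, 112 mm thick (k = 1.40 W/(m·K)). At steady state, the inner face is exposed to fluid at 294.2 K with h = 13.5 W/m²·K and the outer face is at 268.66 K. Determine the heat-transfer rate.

Q = 1000 W

Series thermal resistances, inner to outer:
  R_conv,in = 1/(hA) = 1/(13.5·10.1) = 0.007334 K/W
  R_concrete = L/(kA) = 0.144/(1.39·10.1) = 0.01026 K/W
  R_concrete = L/(kA) = 0.112/(1.40·10.1) = 0.007921 K/W
ΣR = 0.007334 + 0.01026 + 0.007921 = 0.02551 K/W
Q = ΔT/ΣR = (294.2 K − 268.66 K)/0.02551 = 1000 W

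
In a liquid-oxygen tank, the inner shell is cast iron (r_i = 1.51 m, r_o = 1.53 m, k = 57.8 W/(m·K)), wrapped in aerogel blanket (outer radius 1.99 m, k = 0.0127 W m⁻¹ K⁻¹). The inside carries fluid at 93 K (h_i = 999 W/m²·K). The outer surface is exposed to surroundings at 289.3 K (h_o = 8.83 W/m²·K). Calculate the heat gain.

Q = 207 W

Treat each layer as a resistance in series:
  R_conv,in = 1/(4πr²h) = 1/(4π·1.51²·999) = 3.494×10^-5 K/W
  R_cast iron = (1/1.51 − 1/1.53)/(4πk) = 0.008657/(4π·57.8) = 1.192×10^-5 K/W
  R_aerogel blanket = (1/1.53 − 1/1.99)/(4πk) = 0.1511/(4π·0.0127) = 0.9467 K/W
  R_conv,out = 1/(4πr²h) = 1/(4π·1.99²·8.83) = 0.002276 K/W
ΣR = 3.494×10^-5 + 1.192×10^-5 + 0.9467 + 0.002276 = 0.9490 K/W
Q = ΔT/ΣR = (93 K − 289.3 K)/0.9490 = -207 W
(Negative Q ⇒ heat flows inward; heat gain = 207 W.)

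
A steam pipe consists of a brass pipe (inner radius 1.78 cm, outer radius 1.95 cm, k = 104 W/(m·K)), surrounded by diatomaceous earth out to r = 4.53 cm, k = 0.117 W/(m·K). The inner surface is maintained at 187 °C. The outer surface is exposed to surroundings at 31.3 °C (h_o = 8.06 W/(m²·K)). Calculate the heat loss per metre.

Treat each layer as a resistance in series:
  R'_brass = ln(0.0195/0.0178)/(2πk) = 0.09122/(2π·104) = 1.396×10^-4 m·K/W
  R'_diatomaceous earth = ln(0.0453/0.0195)/(2πk) = 0.8429/(2π·0.117) = 1.147 m·K/W
  R'_conv,out = 1/(2πr h) = 1/(2π·0.0453·8.06) = 0.4359 m·K/W
ΣR = 1.396×10^-4 + 1.147 + 0.4359 = 1.583 m·K/W
Q' = ΔT/ΣR = (187 °C − 31.3 °C)/1.583 = 98.4 W/m

Q' = 98.4 W/m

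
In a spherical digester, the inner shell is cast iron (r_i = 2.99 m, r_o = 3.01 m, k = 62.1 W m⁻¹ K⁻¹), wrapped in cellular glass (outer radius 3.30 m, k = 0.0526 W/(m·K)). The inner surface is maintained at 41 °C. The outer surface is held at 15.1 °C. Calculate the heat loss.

Treat each layer as a resistance in series:
  R_cast iron = (1/2.99 − 1/3.01)/(4πk) = 0.002222/(4π·62.1) = 2.848×10^-6 K/W
  R_cellular glass = (1/3.01 − 1/3.30)/(4πk) = 0.02920/(4π·0.0526) = 0.04417 K/W
ΣR = 2.848×10^-6 + 0.04417 = 0.04417 K/W
Q = ΔT/ΣR = (41 °C − 15.1 °C)/0.04417 = 586 W

Q = 586 W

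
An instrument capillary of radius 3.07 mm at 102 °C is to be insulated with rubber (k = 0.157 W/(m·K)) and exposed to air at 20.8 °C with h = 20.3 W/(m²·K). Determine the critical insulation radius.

r_cr = 0.773 cm

For a cylinder, r_cr = k_ins/h = 0.157/20.3 = 0.00773 m = 0.773 cm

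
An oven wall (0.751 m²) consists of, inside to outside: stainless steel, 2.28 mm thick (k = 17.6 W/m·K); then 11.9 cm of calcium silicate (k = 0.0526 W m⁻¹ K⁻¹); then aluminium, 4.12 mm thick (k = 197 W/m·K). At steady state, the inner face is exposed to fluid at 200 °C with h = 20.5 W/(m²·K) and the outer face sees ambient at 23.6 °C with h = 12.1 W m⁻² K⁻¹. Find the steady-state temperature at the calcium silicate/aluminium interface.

T = 29.7 °C

Resistance network (inner→outer):
  R_conv,in = 1/(hA) = 1/(20.5·0.751) = 0.06495 K/W
  R_stainless steel = L/(kA) = 0.00228/(17.6·0.751) = 1.725×10^-4 K/W
  R_calcium silicate = L/(kA) = 0.119/(0.0526·0.751) = 3.012 K/W
  R_aluminium = L/(kA) = 0.00412/(197·0.751) = 2.785×10^-5 K/W
  R_conv,out = 1/(hA) = 1/(12.1·0.751) = 0.1100 K/W
ΣR = 0.06495 + 1.725×10^-4 + 3.012 + 2.785×10^-5 + 0.1100 = 3.187 K/W
Q = ΔT/ΣR = (200 °C − 23.6 °C)/3.187 = 55.35 W
From the inner boundary to the calcium silicate/aluminium interface, ΣR_partial = 3.077 K/W.
T_interface = T_in − Q·ΣR_partial = 200 °C − (55.35)(3.077) = 29.7 °C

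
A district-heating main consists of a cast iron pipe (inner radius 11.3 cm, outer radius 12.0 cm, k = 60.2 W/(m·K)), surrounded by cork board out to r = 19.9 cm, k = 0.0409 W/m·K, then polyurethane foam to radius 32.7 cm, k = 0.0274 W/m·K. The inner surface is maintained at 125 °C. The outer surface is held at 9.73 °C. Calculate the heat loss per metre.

Resistance network (inner→outer):
  R'_cast iron = ln(0.120/0.113)/(2πk) = 0.06010/(2π·60.2) = 1.589×10^-4 m·K/W
  R'_cork board = ln(0.199/0.120)/(2πk) = 0.5058/(2π·0.0409) = 1.968 m·K/W
  R'_polyurethane foam = ln(0.327/0.199)/(2πk) = 0.4967/(2π·0.0274) = 2.885 m·K/W
ΣR = 1.589×10^-4 + 1.968 + 2.885 = 4.853 m·K/W
Q' = ΔT/ΣR = (125 °C − 9.73 °C)/4.853 = 23.8 W/m

Q' = 23.8 W/m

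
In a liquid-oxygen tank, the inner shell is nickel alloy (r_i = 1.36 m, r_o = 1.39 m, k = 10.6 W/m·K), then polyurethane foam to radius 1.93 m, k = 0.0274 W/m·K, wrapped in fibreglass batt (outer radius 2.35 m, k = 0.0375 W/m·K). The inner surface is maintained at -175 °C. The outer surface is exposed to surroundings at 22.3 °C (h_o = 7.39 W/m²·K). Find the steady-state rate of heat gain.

Q = 252 W

Resistance network (inner→outer):
  R_nickel alloy = (1/1.36 − 1/1.39)/(4πk) = 0.01587/(4π·10.6) = 1.191×10^-4 K/W
  R_polyurethane foam = (1/1.39 − 1/1.93)/(4πk) = 0.2013/(4π·0.0274) = 0.5846 K/W
  R_fibreglass batt = (1/1.93 − 1/2.35)/(4πk) = 0.09260/(4π·0.0375) = 0.1965 K/W
  R_conv,out = 1/(4πr²h) = 1/(4π·2.35²·7.39) = 0.001950 K/W
ΣR = 1.191×10^-4 + 0.5846 + 0.1965 + 0.001950 = 0.7832 K/W
Q = ΔT/ΣR = (-175 °C − 22.3 °C)/0.7832 = -252 W
(Negative Q ⇒ heat flows inward; heat gain = 252 W.)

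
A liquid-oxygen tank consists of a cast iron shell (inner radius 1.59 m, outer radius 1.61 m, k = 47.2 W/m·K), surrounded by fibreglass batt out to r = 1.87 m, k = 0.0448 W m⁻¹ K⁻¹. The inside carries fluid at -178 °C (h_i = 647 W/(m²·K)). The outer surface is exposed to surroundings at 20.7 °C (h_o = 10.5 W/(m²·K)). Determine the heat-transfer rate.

Q = 1280 W

Resistance network (inner→outer):
  R_conv,in = 1/(4πr²h) = 1/(4π·1.59²·647) = 4.865×10^-5 K/W
  R_cast iron = (1/1.59 − 1/1.61)/(4πk) = 0.007813/(4π·47.2) = 1.317×10^-5 K/W
  R_fibreglass batt = (1/1.61 − 1/1.87)/(4πk) = 0.08636/(4π·0.0448) = 0.1534 K/W
  R_conv,out = 1/(4πr²h) = 1/(4π·1.87²·10.5) = 0.002167 K/W
ΣR = 4.865×10^-5 + 1.317×10^-5 + 0.1534 + 0.002167 = 0.1556 K/W
Q = ΔT/ΣR = (-178 °C − 20.7 °C)/0.1556 = -1280 W
(Negative Q ⇒ heat flows inward; heat gain = 1280 W.)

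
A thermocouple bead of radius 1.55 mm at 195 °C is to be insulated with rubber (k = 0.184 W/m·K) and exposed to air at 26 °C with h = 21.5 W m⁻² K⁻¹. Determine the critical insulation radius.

For a sphere, r_cr = 2k_ins/h = 2·0.184/21.5 = 0.0171 m = 1.71 cm

r_cr = 1.71 cm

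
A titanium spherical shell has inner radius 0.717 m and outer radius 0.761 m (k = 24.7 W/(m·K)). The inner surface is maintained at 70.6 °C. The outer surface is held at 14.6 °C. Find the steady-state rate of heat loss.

Q = 4πk·ΔT/(1/r₁ − 1/r₂) = 4π × 24.7 × 56 / (1/0.717 − 1/0.761) = 2.16×10^5 W

Q = 216 kW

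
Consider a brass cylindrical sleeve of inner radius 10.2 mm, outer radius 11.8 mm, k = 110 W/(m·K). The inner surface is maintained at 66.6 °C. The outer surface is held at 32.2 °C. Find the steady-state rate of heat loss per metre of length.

Q' = 2πk·ΔT/ln(r₂/r₁) = 2π × 110 × 34.4 / ln(0.0118/0.0102) = 1.63×10^5 W/m

Q' = 1.63×10^5 W/m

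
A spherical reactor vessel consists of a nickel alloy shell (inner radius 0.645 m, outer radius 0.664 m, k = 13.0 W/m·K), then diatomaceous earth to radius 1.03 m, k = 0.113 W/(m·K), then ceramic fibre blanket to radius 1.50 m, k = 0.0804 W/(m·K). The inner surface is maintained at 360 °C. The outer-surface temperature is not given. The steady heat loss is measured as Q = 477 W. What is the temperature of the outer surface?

Series resistances:
  R_nickel alloy = (1/0.645 − 1/0.664)/(4πk) = 0.04436/(4π·13.0) = 2.716×10^-4 K/W
  R_diatomaceous earth = (1/0.664 − 1/1.03)/(4πk) = 0.5352/(4π·0.113) = 0.3769 K/W
  R_ceramic fibre blanket = (1/1.03 − 1/1.50)/(4πk) = 0.3042/(4π·0.0804) = 0.3011 K/W
ΣR = 0.6782 K/W
ΔT = Q·ΣR = 477 × 0.6782 = 323.5 K
Heat flows outward, so T_out = T_in − ΔT = 360 − 323.5 = 36.5 °C

T_out = 36.5 °C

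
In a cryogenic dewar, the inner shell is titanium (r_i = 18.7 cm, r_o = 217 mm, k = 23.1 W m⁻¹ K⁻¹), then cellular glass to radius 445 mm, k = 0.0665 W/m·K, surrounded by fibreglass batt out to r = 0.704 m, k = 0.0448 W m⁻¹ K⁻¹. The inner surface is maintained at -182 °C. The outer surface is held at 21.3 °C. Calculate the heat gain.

Q = 47.3 W

Series thermal resistances, inner to outer:
  R_titanium = (1/0.187 − 1/0.217)/(4πk) = 0.7393/(4π·23.1) = 0.002547 K/W
  R_cellular glass = (1/0.217 − 1/0.445)/(4πk) = 2.361/(4π·0.0665) = 2.825 K/W
  R_fibreglass batt = (1/0.445 − 1/0.704)/(4πk) = 0.8267/(4π·0.0448) = 1.469 K/W
ΣR = 0.002547 + 2.825 + 1.469 = 4.297 K/W
Q = ΔT/ΣR = (-182 °C − 21.3 °C)/4.297 = -47.3 W
(Negative Q ⇒ heat flows inward; heat gain = 47.3 W.)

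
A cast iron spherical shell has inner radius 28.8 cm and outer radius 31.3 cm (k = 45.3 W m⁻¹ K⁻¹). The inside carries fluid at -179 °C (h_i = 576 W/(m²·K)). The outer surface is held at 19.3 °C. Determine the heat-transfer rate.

Q = 92100 W

Resistance network (inner→outer):
  R_conv,in = 1/(4πr²h) = 1/(4π·0.288²·576) = 0.001666 K/W
  R_cast iron = (1/0.288 − 1/0.313)/(4πk) = 0.2773/(4π·45.3) = 4.872×10^-4 K/W
ΣR = 0.001666 + 4.872×10^-4 = 0.002153 K/W
Q = ΔT/ΣR = (-179 °C − 19.3 °C)/0.002153 = -92100 W
(Negative Q ⇒ heat flows inward; heat gain = 92100 W.)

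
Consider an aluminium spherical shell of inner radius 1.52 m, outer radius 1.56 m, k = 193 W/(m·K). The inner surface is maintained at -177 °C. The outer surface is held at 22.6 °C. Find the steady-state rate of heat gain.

Q = 28700 kW

Q = 4πk·ΔT/(1/r₁ − 1/r₂) = 4π × 193 × 199.6 / (1/1.52 − 1/1.56) = 2.87×10^7 W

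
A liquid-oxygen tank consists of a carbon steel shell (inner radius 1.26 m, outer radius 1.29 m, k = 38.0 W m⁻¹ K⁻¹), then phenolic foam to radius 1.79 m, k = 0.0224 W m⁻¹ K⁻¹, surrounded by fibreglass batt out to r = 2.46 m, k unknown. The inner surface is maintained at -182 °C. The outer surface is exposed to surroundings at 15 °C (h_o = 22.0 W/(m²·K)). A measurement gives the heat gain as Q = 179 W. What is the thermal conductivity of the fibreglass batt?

ΣR = ΔT/Q = |-182 − 15|/179 = 1.101 K/W
Known resistances:
  R_carbon steel = (1/1.26 − 1/1.29)/(4πk) = 0.01846/(4π·38.0) = 3.865×10^-5 K/W
  R_phenolic foam = (1/1.29 − 1/1.79)/(4πk) = 0.2165/(4π·0.0224) = 0.7693 K/W
  R_conv,out = 1/(4πr²h) = 1/(4π·2.46²·22.0) = 5.977×10^-4 K/W
R_fibreglass batt = ΣR − ΣR_known = 1.101 − 0.7699 = 0.3311 K/W
(1/r₁−1/r₂)/(4πk) = 0.3311 ⇒ k = 0.1522/(4π·0.3311) = 0.0366 W/m·K

k = 0.0366 W/m·K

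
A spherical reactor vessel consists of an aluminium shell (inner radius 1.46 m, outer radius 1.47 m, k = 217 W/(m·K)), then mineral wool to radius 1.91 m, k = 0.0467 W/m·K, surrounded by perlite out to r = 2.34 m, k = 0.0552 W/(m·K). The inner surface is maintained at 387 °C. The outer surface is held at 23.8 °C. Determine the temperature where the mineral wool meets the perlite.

T = 148 °C

Treat each layer as a resistance in series:
  R_aluminium = (1/1.46 − 1/1.47)/(4πk) = 0.004659/(4π·217) = 1.709×10^-6 K/W
  R_mineral wool = (1/1.47 − 1/1.91)/(4πk) = 0.1567/(4π·0.0467) = 0.2670 K/W
  R_perlite = (1/1.91 − 1/2.34)/(4πk) = 0.09621/(4π·0.0552) = 0.1387 K/W
ΣR = 1.709×10^-6 + 0.2670 + 0.1387 = 0.4057 K/W
Q = ΔT/ΣR = (387 °C − 23.8 °C)/0.4057 = 895.2 W
From the inner boundary to the mineral wool/perlite interface, ΣR_partial = 0.2670 K/W.
T_interface = T_in − Q·ΣR_partial = 387 °C − (895.2)(0.2670) = 148 °C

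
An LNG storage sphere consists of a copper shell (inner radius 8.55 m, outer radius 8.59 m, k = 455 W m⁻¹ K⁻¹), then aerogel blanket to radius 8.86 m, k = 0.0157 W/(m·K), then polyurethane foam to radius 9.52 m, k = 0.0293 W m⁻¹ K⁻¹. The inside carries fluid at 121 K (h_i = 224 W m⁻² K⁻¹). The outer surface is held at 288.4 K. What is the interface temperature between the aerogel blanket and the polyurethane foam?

T = 197.7 K

Series thermal resistances, inner to outer:
  R_conv,in = 1/(4πr²h) = 1/(4π·8.55²·224) = 4.860×10^-6 K/W
  R_copper = (1/8.55 − 1/8.59)/(4πk) = 5.446×10^-4/(4π·455) = 9.525×10^-8 K/W
  R_aerogel blanket = (1/8.59 − 1/8.86)/(4πk) = 0.003548/(4π·0.0157) = 0.01798 K/W
  R_polyurethane foam = (1/8.86 − 1/9.52)/(4πk) = 0.007825/(4π·0.0293) = 0.02125 K/W
ΣR = 4.860×10^-6 + 9.525×10^-8 + 0.01798 + 0.02125 = 0.03923 K/W
Q = ΔT/ΣR = (121 K − 288.4 K)/0.03923 = -4267 W
From the inner boundary to the aerogel blanket/polyurethane foam interface, ΣR_partial = 0.01798 K/W.
T_interface = T_in − Q·ΣR_partial = 121 K − (-4267)(0.01798) = 197.7 K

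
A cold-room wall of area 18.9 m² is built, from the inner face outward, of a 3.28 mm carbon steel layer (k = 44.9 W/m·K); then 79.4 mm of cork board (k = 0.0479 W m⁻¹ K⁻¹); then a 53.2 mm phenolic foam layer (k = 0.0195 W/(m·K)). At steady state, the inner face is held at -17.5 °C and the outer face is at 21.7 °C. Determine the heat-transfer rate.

Q = 169 W

Treat each layer as a resistance in series:
  R_carbon steel = L/(kA) = 0.00328/(44.9·18.9) = 3.865×10^-6 K/W
  R_cork board = L/(kA) = 0.0794/(0.0479·18.9) = 0.08770 K/W
  R_phenolic foam = L/(kA) = 0.0532/(0.0195·18.9) = 0.1443 K/W
ΣR = 3.865×10^-6 + 0.08770 + 0.1443 = 0.2320 K/W
Q = ΔT/ΣR = (-17.5 °C − 21.7 °C)/0.2320 = -169 W
(Negative Q ⇒ heat flows inward; heat gain = 169 W.)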